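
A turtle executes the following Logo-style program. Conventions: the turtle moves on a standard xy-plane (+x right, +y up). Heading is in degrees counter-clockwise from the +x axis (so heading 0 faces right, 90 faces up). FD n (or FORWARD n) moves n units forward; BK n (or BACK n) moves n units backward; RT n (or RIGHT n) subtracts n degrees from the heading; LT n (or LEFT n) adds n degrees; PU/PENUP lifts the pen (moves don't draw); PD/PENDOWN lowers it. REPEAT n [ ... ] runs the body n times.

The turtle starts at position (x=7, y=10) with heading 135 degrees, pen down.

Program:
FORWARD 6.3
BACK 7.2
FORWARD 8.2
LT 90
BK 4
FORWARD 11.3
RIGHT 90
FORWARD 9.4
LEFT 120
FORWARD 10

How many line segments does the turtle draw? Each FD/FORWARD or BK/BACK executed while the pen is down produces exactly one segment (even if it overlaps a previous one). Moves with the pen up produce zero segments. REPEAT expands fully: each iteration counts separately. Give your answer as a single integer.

Executing turtle program step by step:
Start: pos=(7,10), heading=135, pen down
FD 6.3: (7,10) -> (2.545,14.455) [heading=135, draw]
BK 7.2: (2.545,14.455) -> (7.636,9.364) [heading=135, draw]
FD 8.2: (7.636,9.364) -> (1.838,15.162) [heading=135, draw]
LT 90: heading 135 -> 225
BK 4: (1.838,15.162) -> (4.667,17.99) [heading=225, draw]
FD 11.3: (4.667,17.99) -> (-3.324,10) [heading=225, draw]
RT 90: heading 225 -> 135
FD 9.4: (-3.324,10) -> (-9.971,16.647) [heading=135, draw]
LT 120: heading 135 -> 255
FD 10: (-9.971,16.647) -> (-12.559,6.988) [heading=255, draw]
Final: pos=(-12.559,6.988), heading=255, 7 segment(s) drawn
Segments drawn: 7

Answer: 7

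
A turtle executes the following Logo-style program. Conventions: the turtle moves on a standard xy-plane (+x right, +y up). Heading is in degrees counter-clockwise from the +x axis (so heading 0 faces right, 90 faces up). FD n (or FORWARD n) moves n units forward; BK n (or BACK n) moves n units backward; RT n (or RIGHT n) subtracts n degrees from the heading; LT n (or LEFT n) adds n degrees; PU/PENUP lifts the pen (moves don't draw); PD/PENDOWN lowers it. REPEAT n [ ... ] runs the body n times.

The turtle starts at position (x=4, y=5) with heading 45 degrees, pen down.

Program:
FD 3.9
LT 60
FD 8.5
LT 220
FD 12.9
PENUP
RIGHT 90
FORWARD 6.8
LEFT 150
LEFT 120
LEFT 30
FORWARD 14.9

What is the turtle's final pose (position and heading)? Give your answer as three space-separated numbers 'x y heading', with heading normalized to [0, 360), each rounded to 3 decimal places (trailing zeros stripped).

Answer: -3.619 4.297 175

Derivation:
Executing turtle program step by step:
Start: pos=(4,5), heading=45, pen down
FD 3.9: (4,5) -> (6.758,7.758) [heading=45, draw]
LT 60: heading 45 -> 105
FD 8.5: (6.758,7.758) -> (4.558,15.968) [heading=105, draw]
LT 220: heading 105 -> 325
FD 12.9: (4.558,15.968) -> (15.125,8.569) [heading=325, draw]
PU: pen up
RT 90: heading 325 -> 235
FD 6.8: (15.125,8.569) -> (11.224,2.999) [heading=235, move]
LT 150: heading 235 -> 25
LT 120: heading 25 -> 145
LT 30: heading 145 -> 175
FD 14.9: (11.224,2.999) -> (-3.619,4.297) [heading=175, move]
Final: pos=(-3.619,4.297), heading=175, 3 segment(s) drawn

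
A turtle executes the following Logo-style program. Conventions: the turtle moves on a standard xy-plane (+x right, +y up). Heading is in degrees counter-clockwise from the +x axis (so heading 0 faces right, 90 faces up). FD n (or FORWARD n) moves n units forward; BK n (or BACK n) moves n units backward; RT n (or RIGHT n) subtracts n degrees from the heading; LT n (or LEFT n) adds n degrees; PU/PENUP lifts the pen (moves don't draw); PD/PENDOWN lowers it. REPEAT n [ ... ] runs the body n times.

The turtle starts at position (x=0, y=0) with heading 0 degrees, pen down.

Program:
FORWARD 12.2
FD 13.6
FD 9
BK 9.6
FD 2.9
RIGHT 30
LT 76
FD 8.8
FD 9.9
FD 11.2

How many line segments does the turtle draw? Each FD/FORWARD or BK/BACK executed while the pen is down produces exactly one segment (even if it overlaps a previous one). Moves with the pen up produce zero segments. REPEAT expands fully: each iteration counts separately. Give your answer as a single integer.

Answer: 8

Derivation:
Executing turtle program step by step:
Start: pos=(0,0), heading=0, pen down
FD 12.2: (0,0) -> (12.2,0) [heading=0, draw]
FD 13.6: (12.2,0) -> (25.8,0) [heading=0, draw]
FD 9: (25.8,0) -> (34.8,0) [heading=0, draw]
BK 9.6: (34.8,0) -> (25.2,0) [heading=0, draw]
FD 2.9: (25.2,0) -> (28.1,0) [heading=0, draw]
RT 30: heading 0 -> 330
LT 76: heading 330 -> 46
FD 8.8: (28.1,0) -> (34.213,6.33) [heading=46, draw]
FD 9.9: (34.213,6.33) -> (41.09,13.452) [heading=46, draw]
FD 11.2: (41.09,13.452) -> (48.87,21.508) [heading=46, draw]
Final: pos=(48.87,21.508), heading=46, 8 segment(s) drawn
Segments drawn: 8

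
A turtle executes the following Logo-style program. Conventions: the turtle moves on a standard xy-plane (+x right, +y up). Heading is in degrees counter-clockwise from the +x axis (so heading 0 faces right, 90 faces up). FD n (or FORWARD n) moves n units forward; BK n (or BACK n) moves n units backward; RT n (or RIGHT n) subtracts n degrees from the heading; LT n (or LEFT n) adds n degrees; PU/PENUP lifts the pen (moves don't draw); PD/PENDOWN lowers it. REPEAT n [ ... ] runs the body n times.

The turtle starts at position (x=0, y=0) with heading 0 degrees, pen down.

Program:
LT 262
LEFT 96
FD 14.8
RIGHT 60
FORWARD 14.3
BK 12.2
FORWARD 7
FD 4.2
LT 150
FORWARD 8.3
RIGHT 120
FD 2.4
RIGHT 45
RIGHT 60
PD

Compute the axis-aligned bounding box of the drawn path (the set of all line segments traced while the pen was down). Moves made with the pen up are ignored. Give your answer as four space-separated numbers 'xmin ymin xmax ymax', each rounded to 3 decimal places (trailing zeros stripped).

Executing turtle program step by step:
Start: pos=(0,0), heading=0, pen down
LT 262: heading 0 -> 262
LT 96: heading 262 -> 358
FD 14.8: (0,0) -> (14.791,-0.517) [heading=358, draw]
RT 60: heading 358 -> 298
FD 14.3: (14.791,-0.517) -> (21.504,-13.143) [heading=298, draw]
BK 12.2: (21.504,-13.143) -> (15.777,-2.371) [heading=298, draw]
FD 7: (15.777,-2.371) -> (19.063,-8.551) [heading=298, draw]
FD 4.2: (19.063,-8.551) -> (21.035,-12.26) [heading=298, draw]
LT 150: heading 298 -> 88
FD 8.3: (21.035,-12.26) -> (21.325,-3.965) [heading=88, draw]
RT 120: heading 88 -> 328
FD 2.4: (21.325,-3.965) -> (23.36,-5.237) [heading=328, draw]
RT 45: heading 328 -> 283
RT 60: heading 283 -> 223
PD: pen down
Final: pos=(23.36,-5.237), heading=223, 7 segment(s) drawn

Segment endpoints: x in {0, 14.791, 15.777, 19.063, 21.035, 21.325, 21.504, 23.36}, y in {-13.143, -12.26, -8.551, -5.237, -3.965, -2.371, -0.517, 0}
xmin=0, ymin=-13.143, xmax=23.36, ymax=0

Answer: 0 -13.143 23.36 0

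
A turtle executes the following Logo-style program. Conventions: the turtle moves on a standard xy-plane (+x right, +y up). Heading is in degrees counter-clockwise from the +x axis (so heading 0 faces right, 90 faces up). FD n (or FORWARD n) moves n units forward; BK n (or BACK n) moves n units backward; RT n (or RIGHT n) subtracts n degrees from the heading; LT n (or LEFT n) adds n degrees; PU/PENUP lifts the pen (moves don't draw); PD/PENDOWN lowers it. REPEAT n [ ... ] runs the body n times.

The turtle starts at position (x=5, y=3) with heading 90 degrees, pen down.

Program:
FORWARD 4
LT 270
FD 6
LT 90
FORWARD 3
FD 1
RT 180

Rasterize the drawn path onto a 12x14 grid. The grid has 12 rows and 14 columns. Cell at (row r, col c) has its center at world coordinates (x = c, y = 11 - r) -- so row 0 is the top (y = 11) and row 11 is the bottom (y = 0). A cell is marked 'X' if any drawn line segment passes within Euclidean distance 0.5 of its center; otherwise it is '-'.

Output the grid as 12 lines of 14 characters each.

Segment 0: (5,3) -> (5,7)
Segment 1: (5,7) -> (11,7)
Segment 2: (11,7) -> (11,10)
Segment 3: (11,10) -> (11,11)

Answer: -----------X--
-----------X--
-----------X--
-----------X--
-----XXXXXXX--
-----X--------
-----X--------
-----X--------
-----X--------
--------------
--------------
--------------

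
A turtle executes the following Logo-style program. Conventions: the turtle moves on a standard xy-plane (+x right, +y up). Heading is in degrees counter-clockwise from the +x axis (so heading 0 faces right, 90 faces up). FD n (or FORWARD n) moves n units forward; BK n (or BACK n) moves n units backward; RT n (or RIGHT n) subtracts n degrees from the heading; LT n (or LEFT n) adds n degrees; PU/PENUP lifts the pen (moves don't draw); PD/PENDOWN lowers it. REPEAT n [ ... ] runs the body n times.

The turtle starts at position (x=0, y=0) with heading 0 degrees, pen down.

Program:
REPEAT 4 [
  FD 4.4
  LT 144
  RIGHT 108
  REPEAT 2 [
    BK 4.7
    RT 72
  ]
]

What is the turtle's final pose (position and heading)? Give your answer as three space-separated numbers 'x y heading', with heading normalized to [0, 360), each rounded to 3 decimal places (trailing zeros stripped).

Executing turtle program step by step:
Start: pos=(0,0), heading=0, pen down
REPEAT 4 [
  -- iteration 1/4 --
  FD 4.4: (0,0) -> (4.4,0) [heading=0, draw]
  LT 144: heading 0 -> 144
  RT 108: heading 144 -> 36
  REPEAT 2 [
    -- iteration 1/2 --
    BK 4.7: (4.4,0) -> (0.598,-2.763) [heading=36, draw]
    RT 72: heading 36 -> 324
    -- iteration 2/2 --
    BK 4.7: (0.598,-2.763) -> (-3.205,0) [heading=324, draw]
    RT 72: heading 324 -> 252
  ]
  -- iteration 2/4 --
  FD 4.4: (-3.205,0) -> (-4.564,-4.185) [heading=252, draw]
  LT 144: heading 252 -> 36
  RT 108: heading 36 -> 288
  REPEAT 2 [
    -- iteration 1/2 --
    BK 4.7: (-4.564,-4.185) -> (-6.017,0.285) [heading=288, draw]
    RT 72: heading 288 -> 216
    -- iteration 2/2 --
    BK 4.7: (-6.017,0.285) -> (-2.214,3.048) [heading=216, draw]
    RT 72: heading 216 -> 144
  ]
  -- iteration 3/4 --
  FD 4.4: (-2.214,3.048) -> (-5.774,5.634) [heading=144, draw]
  LT 144: heading 144 -> 288
  RT 108: heading 288 -> 180
  REPEAT 2 [
    -- iteration 1/2 --
    BK 4.7: (-5.774,5.634) -> (-1.074,5.634) [heading=180, draw]
    RT 72: heading 180 -> 108
    -- iteration 2/2 --
    BK 4.7: (-1.074,5.634) -> (0.378,1.164) [heading=108, draw]
    RT 72: heading 108 -> 36
  ]
  -- iteration 4/4 --
  FD 4.4: (0.378,1.164) -> (3.938,3.75) [heading=36, draw]
  LT 144: heading 36 -> 180
  RT 108: heading 180 -> 72
  REPEAT 2 [
    -- iteration 1/2 --
    BK 4.7: (3.938,3.75) -> (2.486,-0.72) [heading=72, draw]
    RT 72: heading 72 -> 0
    -- iteration 2/2 --
    BK 4.7: (2.486,-0.72) -> (-2.214,-0.72) [heading=0, draw]
    RT 72: heading 0 -> 288
  ]
]
Final: pos=(-2.214,-0.72), heading=288, 12 segment(s) drawn

Answer: -2.214 -0.72 288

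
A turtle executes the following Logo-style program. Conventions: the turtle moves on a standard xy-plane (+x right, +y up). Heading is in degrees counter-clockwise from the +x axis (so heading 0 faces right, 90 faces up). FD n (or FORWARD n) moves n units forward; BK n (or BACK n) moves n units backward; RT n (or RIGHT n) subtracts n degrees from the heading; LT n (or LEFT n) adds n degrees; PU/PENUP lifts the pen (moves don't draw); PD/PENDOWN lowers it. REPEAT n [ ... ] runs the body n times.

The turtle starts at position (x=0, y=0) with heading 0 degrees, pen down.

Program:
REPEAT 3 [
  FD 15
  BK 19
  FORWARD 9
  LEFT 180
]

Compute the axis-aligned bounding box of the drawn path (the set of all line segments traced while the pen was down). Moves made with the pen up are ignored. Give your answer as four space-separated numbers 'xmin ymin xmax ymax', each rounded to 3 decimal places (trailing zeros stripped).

Executing turtle program step by step:
Start: pos=(0,0), heading=0, pen down
REPEAT 3 [
  -- iteration 1/3 --
  FD 15: (0,0) -> (15,0) [heading=0, draw]
  BK 19: (15,0) -> (-4,0) [heading=0, draw]
  FD 9: (-4,0) -> (5,0) [heading=0, draw]
  LT 180: heading 0 -> 180
  -- iteration 2/3 --
  FD 15: (5,0) -> (-10,0) [heading=180, draw]
  BK 19: (-10,0) -> (9,0) [heading=180, draw]
  FD 9: (9,0) -> (0,0) [heading=180, draw]
  LT 180: heading 180 -> 0
  -- iteration 3/3 --
  FD 15: (0,0) -> (15,0) [heading=0, draw]
  BK 19: (15,0) -> (-4,0) [heading=0, draw]
  FD 9: (-4,0) -> (5,0) [heading=0, draw]
  LT 180: heading 0 -> 180
]
Final: pos=(5,0), heading=180, 9 segment(s) drawn

Segment endpoints: x in {-10, -4, 0, 5, 9, 15}, y in {0, 0, 0, 0, 0, 0, 0}
xmin=-10, ymin=0, xmax=15, ymax=0

Answer: -10 0 15 0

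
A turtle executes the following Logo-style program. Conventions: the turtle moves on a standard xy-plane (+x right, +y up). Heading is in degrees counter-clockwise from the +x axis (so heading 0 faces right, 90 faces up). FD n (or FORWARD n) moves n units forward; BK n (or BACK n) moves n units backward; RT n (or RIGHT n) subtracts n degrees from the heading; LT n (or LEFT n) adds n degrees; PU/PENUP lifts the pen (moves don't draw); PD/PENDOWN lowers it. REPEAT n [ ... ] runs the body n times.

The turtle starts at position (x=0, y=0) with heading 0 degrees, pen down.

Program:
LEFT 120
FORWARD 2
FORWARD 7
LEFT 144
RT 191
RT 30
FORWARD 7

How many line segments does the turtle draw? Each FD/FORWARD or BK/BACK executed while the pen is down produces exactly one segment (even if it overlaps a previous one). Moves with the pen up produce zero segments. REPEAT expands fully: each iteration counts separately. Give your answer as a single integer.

Executing turtle program step by step:
Start: pos=(0,0), heading=0, pen down
LT 120: heading 0 -> 120
FD 2: (0,0) -> (-1,1.732) [heading=120, draw]
FD 7: (-1,1.732) -> (-4.5,7.794) [heading=120, draw]
LT 144: heading 120 -> 264
RT 191: heading 264 -> 73
RT 30: heading 73 -> 43
FD 7: (-4.5,7.794) -> (0.619,12.568) [heading=43, draw]
Final: pos=(0.619,12.568), heading=43, 3 segment(s) drawn
Segments drawn: 3

Answer: 3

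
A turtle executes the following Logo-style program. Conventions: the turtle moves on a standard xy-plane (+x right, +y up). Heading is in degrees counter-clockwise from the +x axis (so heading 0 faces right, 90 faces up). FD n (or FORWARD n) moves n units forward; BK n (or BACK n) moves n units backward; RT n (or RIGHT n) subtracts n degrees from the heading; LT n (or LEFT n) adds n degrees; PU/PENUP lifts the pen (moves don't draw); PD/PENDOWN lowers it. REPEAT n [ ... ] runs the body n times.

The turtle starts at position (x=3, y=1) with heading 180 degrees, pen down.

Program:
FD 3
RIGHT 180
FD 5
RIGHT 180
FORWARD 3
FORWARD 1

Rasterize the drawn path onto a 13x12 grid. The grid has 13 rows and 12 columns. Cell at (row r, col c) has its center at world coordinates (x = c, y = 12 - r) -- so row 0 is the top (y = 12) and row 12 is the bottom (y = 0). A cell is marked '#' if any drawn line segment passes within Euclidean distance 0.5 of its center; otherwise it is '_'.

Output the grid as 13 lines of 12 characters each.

Segment 0: (3,1) -> (0,1)
Segment 1: (0,1) -> (5,1)
Segment 2: (5,1) -> (2,1)
Segment 3: (2,1) -> (1,1)

Answer: ____________
____________
____________
____________
____________
____________
____________
____________
____________
____________
____________
######______
____________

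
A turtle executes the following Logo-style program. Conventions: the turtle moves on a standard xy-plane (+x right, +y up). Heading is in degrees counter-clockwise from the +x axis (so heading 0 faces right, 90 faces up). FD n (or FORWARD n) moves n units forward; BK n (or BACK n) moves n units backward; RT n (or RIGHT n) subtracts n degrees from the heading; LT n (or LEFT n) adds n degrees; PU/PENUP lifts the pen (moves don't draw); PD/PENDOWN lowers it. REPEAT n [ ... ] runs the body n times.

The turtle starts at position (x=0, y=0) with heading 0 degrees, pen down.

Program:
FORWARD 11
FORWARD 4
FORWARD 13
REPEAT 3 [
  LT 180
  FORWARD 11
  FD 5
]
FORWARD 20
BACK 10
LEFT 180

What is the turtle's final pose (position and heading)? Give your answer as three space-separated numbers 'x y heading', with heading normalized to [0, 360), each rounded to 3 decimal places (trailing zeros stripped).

Answer: 2 0 0

Derivation:
Executing turtle program step by step:
Start: pos=(0,0), heading=0, pen down
FD 11: (0,0) -> (11,0) [heading=0, draw]
FD 4: (11,0) -> (15,0) [heading=0, draw]
FD 13: (15,0) -> (28,0) [heading=0, draw]
REPEAT 3 [
  -- iteration 1/3 --
  LT 180: heading 0 -> 180
  FD 11: (28,0) -> (17,0) [heading=180, draw]
  FD 5: (17,0) -> (12,0) [heading=180, draw]
  -- iteration 2/3 --
  LT 180: heading 180 -> 0
  FD 11: (12,0) -> (23,0) [heading=0, draw]
  FD 5: (23,0) -> (28,0) [heading=0, draw]
  -- iteration 3/3 --
  LT 180: heading 0 -> 180
  FD 11: (28,0) -> (17,0) [heading=180, draw]
  FD 5: (17,0) -> (12,0) [heading=180, draw]
]
FD 20: (12,0) -> (-8,0) [heading=180, draw]
BK 10: (-8,0) -> (2,0) [heading=180, draw]
LT 180: heading 180 -> 0
Final: pos=(2,0), heading=0, 11 segment(s) drawn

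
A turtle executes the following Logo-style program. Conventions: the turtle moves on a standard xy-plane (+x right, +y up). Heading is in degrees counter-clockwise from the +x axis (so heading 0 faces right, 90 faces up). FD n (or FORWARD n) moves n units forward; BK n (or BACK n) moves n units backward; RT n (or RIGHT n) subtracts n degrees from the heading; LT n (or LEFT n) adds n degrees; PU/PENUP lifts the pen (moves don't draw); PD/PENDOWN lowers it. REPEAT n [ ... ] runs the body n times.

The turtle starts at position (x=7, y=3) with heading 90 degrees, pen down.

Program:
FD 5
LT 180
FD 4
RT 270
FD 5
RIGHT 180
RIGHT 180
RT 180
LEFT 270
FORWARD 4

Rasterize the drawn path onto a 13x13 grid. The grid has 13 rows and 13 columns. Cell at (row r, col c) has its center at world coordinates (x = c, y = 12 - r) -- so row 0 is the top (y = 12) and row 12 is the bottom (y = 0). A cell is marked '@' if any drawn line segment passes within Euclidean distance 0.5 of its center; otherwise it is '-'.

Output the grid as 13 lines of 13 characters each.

Segment 0: (7,3) -> (7,8)
Segment 1: (7,8) -> (7,4)
Segment 2: (7,4) -> (12,4)
Segment 3: (12,4) -> (12,8)

Answer: -------------
-------------
-------------
-------------
-------@----@
-------@----@
-------@----@
-------@----@
-------@@@@@@
-------@-----
-------------
-------------
-------------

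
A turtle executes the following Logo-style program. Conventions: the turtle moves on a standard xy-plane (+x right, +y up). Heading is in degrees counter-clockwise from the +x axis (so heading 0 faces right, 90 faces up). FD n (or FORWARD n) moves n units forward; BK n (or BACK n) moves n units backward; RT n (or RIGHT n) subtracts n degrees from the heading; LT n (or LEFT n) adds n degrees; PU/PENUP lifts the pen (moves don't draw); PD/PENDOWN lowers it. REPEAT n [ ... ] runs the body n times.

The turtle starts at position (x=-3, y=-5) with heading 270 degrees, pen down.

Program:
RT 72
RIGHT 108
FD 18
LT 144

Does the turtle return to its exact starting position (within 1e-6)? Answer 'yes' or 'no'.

Executing turtle program step by step:
Start: pos=(-3,-5), heading=270, pen down
RT 72: heading 270 -> 198
RT 108: heading 198 -> 90
FD 18: (-3,-5) -> (-3,13) [heading=90, draw]
LT 144: heading 90 -> 234
Final: pos=(-3,13), heading=234, 1 segment(s) drawn

Start position: (-3, -5)
Final position: (-3, 13)
Distance = 18; >= 1e-6 -> NOT closed

Answer: no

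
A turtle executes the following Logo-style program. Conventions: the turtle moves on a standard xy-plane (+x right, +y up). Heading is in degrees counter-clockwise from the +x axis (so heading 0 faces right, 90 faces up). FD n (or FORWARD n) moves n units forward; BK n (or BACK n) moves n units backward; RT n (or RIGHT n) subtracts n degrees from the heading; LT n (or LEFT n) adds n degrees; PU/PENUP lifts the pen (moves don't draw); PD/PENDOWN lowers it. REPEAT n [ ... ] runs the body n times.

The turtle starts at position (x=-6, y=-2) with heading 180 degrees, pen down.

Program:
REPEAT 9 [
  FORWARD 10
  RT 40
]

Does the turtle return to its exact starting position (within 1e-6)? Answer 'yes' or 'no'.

Executing turtle program step by step:
Start: pos=(-6,-2), heading=180, pen down
REPEAT 9 [
  -- iteration 1/9 --
  FD 10: (-6,-2) -> (-16,-2) [heading=180, draw]
  RT 40: heading 180 -> 140
  -- iteration 2/9 --
  FD 10: (-16,-2) -> (-23.66,4.428) [heading=140, draw]
  RT 40: heading 140 -> 100
  -- iteration 3/9 --
  FD 10: (-23.66,4.428) -> (-25.397,14.276) [heading=100, draw]
  RT 40: heading 100 -> 60
  -- iteration 4/9 --
  FD 10: (-25.397,14.276) -> (-20.397,22.936) [heading=60, draw]
  RT 40: heading 60 -> 20
  -- iteration 5/9 --
  FD 10: (-20.397,22.936) -> (-11,26.356) [heading=20, draw]
  RT 40: heading 20 -> 340
  -- iteration 6/9 --
  FD 10: (-11,26.356) -> (-1.603,22.936) [heading=340, draw]
  RT 40: heading 340 -> 300
  -- iteration 7/9 --
  FD 10: (-1.603,22.936) -> (3.397,14.276) [heading=300, draw]
  RT 40: heading 300 -> 260
  -- iteration 8/9 --
  FD 10: (3.397,14.276) -> (1.66,4.428) [heading=260, draw]
  RT 40: heading 260 -> 220
  -- iteration 9/9 --
  FD 10: (1.66,4.428) -> (-6,-2) [heading=220, draw]
  RT 40: heading 220 -> 180
]
Final: pos=(-6,-2), heading=180, 9 segment(s) drawn

Start position: (-6, -2)
Final position: (-6, -2)
Distance = 0; < 1e-6 -> CLOSED

Answer: yes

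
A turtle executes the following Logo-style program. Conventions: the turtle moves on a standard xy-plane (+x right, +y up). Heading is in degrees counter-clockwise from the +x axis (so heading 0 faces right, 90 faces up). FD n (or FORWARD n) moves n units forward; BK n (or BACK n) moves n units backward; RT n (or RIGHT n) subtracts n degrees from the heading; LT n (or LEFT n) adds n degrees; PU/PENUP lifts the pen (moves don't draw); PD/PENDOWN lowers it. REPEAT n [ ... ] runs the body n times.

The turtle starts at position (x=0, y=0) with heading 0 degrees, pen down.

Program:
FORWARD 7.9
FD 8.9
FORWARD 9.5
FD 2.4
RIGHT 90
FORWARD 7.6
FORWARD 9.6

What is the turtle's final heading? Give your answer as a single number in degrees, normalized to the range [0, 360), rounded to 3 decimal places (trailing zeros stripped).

Answer: 270

Derivation:
Executing turtle program step by step:
Start: pos=(0,0), heading=0, pen down
FD 7.9: (0,0) -> (7.9,0) [heading=0, draw]
FD 8.9: (7.9,0) -> (16.8,0) [heading=0, draw]
FD 9.5: (16.8,0) -> (26.3,0) [heading=0, draw]
FD 2.4: (26.3,0) -> (28.7,0) [heading=0, draw]
RT 90: heading 0 -> 270
FD 7.6: (28.7,0) -> (28.7,-7.6) [heading=270, draw]
FD 9.6: (28.7,-7.6) -> (28.7,-17.2) [heading=270, draw]
Final: pos=(28.7,-17.2), heading=270, 6 segment(s) drawn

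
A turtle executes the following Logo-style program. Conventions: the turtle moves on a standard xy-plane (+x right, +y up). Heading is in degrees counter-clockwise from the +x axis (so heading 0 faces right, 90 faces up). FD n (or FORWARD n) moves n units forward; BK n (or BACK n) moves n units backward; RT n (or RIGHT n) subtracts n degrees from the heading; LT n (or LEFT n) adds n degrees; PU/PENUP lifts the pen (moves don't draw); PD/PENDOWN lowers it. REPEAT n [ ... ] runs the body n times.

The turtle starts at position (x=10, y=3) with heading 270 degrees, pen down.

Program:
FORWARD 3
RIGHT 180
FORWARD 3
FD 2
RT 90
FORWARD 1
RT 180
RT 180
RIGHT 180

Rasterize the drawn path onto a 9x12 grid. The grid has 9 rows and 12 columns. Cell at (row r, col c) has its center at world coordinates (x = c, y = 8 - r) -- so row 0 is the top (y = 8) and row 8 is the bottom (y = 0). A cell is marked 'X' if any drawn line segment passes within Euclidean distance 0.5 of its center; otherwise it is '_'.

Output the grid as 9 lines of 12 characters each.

Answer: ____________
____________
____________
__________XX
__________X_
__________X_
__________X_
__________X_
__________X_

Derivation:
Segment 0: (10,3) -> (10,0)
Segment 1: (10,0) -> (10,3)
Segment 2: (10,3) -> (10,5)
Segment 3: (10,5) -> (11,5)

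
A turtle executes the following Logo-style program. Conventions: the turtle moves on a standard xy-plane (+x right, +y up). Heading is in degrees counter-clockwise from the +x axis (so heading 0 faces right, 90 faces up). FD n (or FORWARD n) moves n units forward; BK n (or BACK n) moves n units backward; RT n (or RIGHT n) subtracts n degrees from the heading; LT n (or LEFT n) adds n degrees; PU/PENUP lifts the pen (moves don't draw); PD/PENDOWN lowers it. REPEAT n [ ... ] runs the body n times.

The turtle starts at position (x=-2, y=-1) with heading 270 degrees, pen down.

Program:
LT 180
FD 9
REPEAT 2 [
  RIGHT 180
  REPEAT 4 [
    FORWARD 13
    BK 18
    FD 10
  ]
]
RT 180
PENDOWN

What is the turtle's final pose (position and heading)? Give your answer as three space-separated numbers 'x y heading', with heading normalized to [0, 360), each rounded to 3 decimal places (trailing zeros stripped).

Answer: -2 8 270

Derivation:
Executing turtle program step by step:
Start: pos=(-2,-1), heading=270, pen down
LT 180: heading 270 -> 90
FD 9: (-2,-1) -> (-2,8) [heading=90, draw]
REPEAT 2 [
  -- iteration 1/2 --
  RT 180: heading 90 -> 270
  REPEAT 4 [
    -- iteration 1/4 --
    FD 13: (-2,8) -> (-2,-5) [heading=270, draw]
    BK 18: (-2,-5) -> (-2,13) [heading=270, draw]
    FD 10: (-2,13) -> (-2,3) [heading=270, draw]
    -- iteration 2/4 --
    FD 13: (-2,3) -> (-2,-10) [heading=270, draw]
    BK 18: (-2,-10) -> (-2,8) [heading=270, draw]
    FD 10: (-2,8) -> (-2,-2) [heading=270, draw]
    -- iteration 3/4 --
    FD 13: (-2,-2) -> (-2,-15) [heading=270, draw]
    BK 18: (-2,-15) -> (-2,3) [heading=270, draw]
    FD 10: (-2,3) -> (-2,-7) [heading=270, draw]
    -- iteration 4/4 --
    FD 13: (-2,-7) -> (-2,-20) [heading=270, draw]
    BK 18: (-2,-20) -> (-2,-2) [heading=270, draw]
    FD 10: (-2,-2) -> (-2,-12) [heading=270, draw]
  ]
  -- iteration 2/2 --
  RT 180: heading 270 -> 90
  REPEAT 4 [
    -- iteration 1/4 --
    FD 13: (-2,-12) -> (-2,1) [heading=90, draw]
    BK 18: (-2,1) -> (-2,-17) [heading=90, draw]
    FD 10: (-2,-17) -> (-2,-7) [heading=90, draw]
    -- iteration 2/4 --
    FD 13: (-2,-7) -> (-2,6) [heading=90, draw]
    BK 18: (-2,6) -> (-2,-12) [heading=90, draw]
    FD 10: (-2,-12) -> (-2,-2) [heading=90, draw]
    -- iteration 3/4 --
    FD 13: (-2,-2) -> (-2,11) [heading=90, draw]
    BK 18: (-2,11) -> (-2,-7) [heading=90, draw]
    FD 10: (-2,-7) -> (-2,3) [heading=90, draw]
    -- iteration 4/4 --
    FD 13: (-2,3) -> (-2,16) [heading=90, draw]
    BK 18: (-2,16) -> (-2,-2) [heading=90, draw]
    FD 10: (-2,-2) -> (-2,8) [heading=90, draw]
  ]
]
RT 180: heading 90 -> 270
PD: pen down
Final: pos=(-2,8), heading=270, 25 segment(s) drawn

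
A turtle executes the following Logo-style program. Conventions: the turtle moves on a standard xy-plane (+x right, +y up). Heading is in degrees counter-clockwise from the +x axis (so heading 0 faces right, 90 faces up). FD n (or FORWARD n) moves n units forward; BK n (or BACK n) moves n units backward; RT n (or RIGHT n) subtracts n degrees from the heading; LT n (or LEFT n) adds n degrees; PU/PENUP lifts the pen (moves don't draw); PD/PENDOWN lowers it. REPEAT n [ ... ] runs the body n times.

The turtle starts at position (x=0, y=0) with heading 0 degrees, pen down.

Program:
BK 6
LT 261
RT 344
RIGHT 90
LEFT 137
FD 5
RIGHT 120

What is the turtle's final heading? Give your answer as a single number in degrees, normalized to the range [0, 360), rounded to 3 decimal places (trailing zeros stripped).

Executing turtle program step by step:
Start: pos=(0,0), heading=0, pen down
BK 6: (0,0) -> (-6,0) [heading=0, draw]
LT 261: heading 0 -> 261
RT 344: heading 261 -> 277
RT 90: heading 277 -> 187
LT 137: heading 187 -> 324
FD 5: (-6,0) -> (-1.955,-2.939) [heading=324, draw]
RT 120: heading 324 -> 204
Final: pos=(-1.955,-2.939), heading=204, 2 segment(s) drawn

Answer: 204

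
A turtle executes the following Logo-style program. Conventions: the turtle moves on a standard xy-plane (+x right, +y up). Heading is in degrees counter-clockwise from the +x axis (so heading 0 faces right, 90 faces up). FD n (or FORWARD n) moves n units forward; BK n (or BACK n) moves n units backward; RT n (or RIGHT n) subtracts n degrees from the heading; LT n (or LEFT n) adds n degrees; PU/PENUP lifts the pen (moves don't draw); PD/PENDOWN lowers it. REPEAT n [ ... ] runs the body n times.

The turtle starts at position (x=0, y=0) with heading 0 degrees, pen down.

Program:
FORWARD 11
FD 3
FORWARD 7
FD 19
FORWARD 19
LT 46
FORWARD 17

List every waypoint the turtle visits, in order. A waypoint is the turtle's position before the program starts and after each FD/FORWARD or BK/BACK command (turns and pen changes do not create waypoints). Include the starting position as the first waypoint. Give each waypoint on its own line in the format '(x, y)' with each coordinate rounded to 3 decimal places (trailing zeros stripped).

Answer: (0, 0)
(11, 0)
(14, 0)
(21, 0)
(40, 0)
(59, 0)
(70.809, 12.229)

Derivation:
Executing turtle program step by step:
Start: pos=(0,0), heading=0, pen down
FD 11: (0,0) -> (11,0) [heading=0, draw]
FD 3: (11,0) -> (14,0) [heading=0, draw]
FD 7: (14,0) -> (21,0) [heading=0, draw]
FD 19: (21,0) -> (40,0) [heading=0, draw]
FD 19: (40,0) -> (59,0) [heading=0, draw]
LT 46: heading 0 -> 46
FD 17: (59,0) -> (70.809,12.229) [heading=46, draw]
Final: pos=(70.809,12.229), heading=46, 6 segment(s) drawn
Waypoints (7 total):
(0, 0)
(11, 0)
(14, 0)
(21, 0)
(40, 0)
(59, 0)
(70.809, 12.229)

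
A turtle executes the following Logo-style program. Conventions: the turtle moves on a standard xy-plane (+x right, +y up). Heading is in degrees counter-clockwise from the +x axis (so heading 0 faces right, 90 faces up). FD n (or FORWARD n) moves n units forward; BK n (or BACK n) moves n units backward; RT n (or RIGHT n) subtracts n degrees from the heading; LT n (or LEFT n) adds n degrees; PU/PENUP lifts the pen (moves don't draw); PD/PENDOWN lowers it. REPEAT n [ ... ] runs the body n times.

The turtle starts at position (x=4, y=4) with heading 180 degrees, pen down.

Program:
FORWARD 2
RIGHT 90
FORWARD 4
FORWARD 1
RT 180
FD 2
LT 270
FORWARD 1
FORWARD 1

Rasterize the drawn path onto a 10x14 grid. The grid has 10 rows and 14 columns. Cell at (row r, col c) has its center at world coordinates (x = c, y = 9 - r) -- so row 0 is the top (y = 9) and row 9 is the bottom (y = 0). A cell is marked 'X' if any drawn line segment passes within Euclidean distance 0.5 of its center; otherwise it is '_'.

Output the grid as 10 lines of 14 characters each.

Segment 0: (4,4) -> (2,4)
Segment 1: (2,4) -> (2,8)
Segment 2: (2,8) -> (2,9)
Segment 3: (2,9) -> (2,7)
Segment 4: (2,7) -> (1,7)
Segment 5: (1,7) -> (0,7)

Answer: __X___________
__X___________
XXX___________
__X___________
__X___________
__XXX_________
______________
______________
______________
______________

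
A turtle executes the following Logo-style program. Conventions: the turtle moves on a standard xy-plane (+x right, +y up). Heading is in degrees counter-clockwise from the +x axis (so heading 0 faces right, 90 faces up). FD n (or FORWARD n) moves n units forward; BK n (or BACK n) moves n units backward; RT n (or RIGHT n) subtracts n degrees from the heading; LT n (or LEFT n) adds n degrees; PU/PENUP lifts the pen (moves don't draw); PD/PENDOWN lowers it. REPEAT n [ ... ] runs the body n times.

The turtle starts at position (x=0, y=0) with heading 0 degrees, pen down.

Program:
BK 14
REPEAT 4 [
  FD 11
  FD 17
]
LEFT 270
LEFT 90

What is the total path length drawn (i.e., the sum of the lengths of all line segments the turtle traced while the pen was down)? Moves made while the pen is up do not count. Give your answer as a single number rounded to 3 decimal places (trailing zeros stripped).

Answer: 126

Derivation:
Executing turtle program step by step:
Start: pos=(0,0), heading=0, pen down
BK 14: (0,0) -> (-14,0) [heading=0, draw]
REPEAT 4 [
  -- iteration 1/4 --
  FD 11: (-14,0) -> (-3,0) [heading=0, draw]
  FD 17: (-3,0) -> (14,0) [heading=0, draw]
  -- iteration 2/4 --
  FD 11: (14,0) -> (25,0) [heading=0, draw]
  FD 17: (25,0) -> (42,0) [heading=0, draw]
  -- iteration 3/4 --
  FD 11: (42,0) -> (53,0) [heading=0, draw]
  FD 17: (53,0) -> (70,0) [heading=0, draw]
  -- iteration 4/4 --
  FD 11: (70,0) -> (81,0) [heading=0, draw]
  FD 17: (81,0) -> (98,0) [heading=0, draw]
]
LT 270: heading 0 -> 270
LT 90: heading 270 -> 0
Final: pos=(98,0), heading=0, 9 segment(s) drawn

Segment lengths:
  seg 1: (0,0) -> (-14,0), length = 14
  seg 2: (-14,0) -> (-3,0), length = 11
  seg 3: (-3,0) -> (14,0), length = 17
  seg 4: (14,0) -> (25,0), length = 11
  seg 5: (25,0) -> (42,0), length = 17
  seg 6: (42,0) -> (53,0), length = 11
  seg 7: (53,0) -> (70,0), length = 17
  seg 8: (70,0) -> (81,0), length = 11
  seg 9: (81,0) -> (98,0), length = 17
Total = 126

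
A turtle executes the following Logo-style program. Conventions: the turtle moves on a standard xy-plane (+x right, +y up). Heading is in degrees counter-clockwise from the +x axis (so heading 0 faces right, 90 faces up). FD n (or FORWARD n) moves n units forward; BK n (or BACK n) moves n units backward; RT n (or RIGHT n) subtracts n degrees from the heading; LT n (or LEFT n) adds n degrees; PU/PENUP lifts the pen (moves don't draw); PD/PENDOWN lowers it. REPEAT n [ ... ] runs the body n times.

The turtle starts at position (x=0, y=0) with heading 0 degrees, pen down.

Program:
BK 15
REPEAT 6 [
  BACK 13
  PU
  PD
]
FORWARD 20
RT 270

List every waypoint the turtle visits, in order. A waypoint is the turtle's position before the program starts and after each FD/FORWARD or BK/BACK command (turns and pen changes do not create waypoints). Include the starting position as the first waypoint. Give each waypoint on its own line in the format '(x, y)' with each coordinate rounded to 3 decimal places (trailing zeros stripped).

Answer: (0, 0)
(-15, 0)
(-28, 0)
(-41, 0)
(-54, 0)
(-67, 0)
(-80, 0)
(-93, 0)
(-73, 0)

Derivation:
Executing turtle program step by step:
Start: pos=(0,0), heading=0, pen down
BK 15: (0,0) -> (-15,0) [heading=0, draw]
REPEAT 6 [
  -- iteration 1/6 --
  BK 13: (-15,0) -> (-28,0) [heading=0, draw]
  PU: pen up
  PD: pen down
  -- iteration 2/6 --
  BK 13: (-28,0) -> (-41,0) [heading=0, draw]
  PU: pen up
  PD: pen down
  -- iteration 3/6 --
  BK 13: (-41,0) -> (-54,0) [heading=0, draw]
  PU: pen up
  PD: pen down
  -- iteration 4/6 --
  BK 13: (-54,0) -> (-67,0) [heading=0, draw]
  PU: pen up
  PD: pen down
  -- iteration 5/6 --
  BK 13: (-67,0) -> (-80,0) [heading=0, draw]
  PU: pen up
  PD: pen down
  -- iteration 6/6 --
  BK 13: (-80,0) -> (-93,0) [heading=0, draw]
  PU: pen up
  PD: pen down
]
FD 20: (-93,0) -> (-73,0) [heading=0, draw]
RT 270: heading 0 -> 90
Final: pos=(-73,0), heading=90, 8 segment(s) drawn
Waypoints (9 total):
(0, 0)
(-15, 0)
(-28, 0)
(-41, 0)
(-54, 0)
(-67, 0)
(-80, 0)
(-93, 0)
(-73, 0)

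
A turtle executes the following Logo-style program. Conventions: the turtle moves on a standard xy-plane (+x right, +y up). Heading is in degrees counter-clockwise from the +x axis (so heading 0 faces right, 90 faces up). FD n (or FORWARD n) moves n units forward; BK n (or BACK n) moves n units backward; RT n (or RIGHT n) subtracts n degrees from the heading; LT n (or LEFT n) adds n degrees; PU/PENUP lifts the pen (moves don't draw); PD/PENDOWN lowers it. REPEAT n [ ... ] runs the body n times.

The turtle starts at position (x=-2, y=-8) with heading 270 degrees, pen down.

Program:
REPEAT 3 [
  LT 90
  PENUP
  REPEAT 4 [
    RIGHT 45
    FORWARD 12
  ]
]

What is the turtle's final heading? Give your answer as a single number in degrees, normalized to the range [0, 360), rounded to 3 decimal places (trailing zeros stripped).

Answer: 0

Derivation:
Executing turtle program step by step:
Start: pos=(-2,-8), heading=270, pen down
REPEAT 3 [
  -- iteration 1/3 --
  LT 90: heading 270 -> 0
  PU: pen up
  REPEAT 4 [
    -- iteration 1/4 --
    RT 45: heading 0 -> 315
    FD 12: (-2,-8) -> (6.485,-16.485) [heading=315, move]
    -- iteration 2/4 --
    RT 45: heading 315 -> 270
    FD 12: (6.485,-16.485) -> (6.485,-28.485) [heading=270, move]
    -- iteration 3/4 --
    RT 45: heading 270 -> 225
    FD 12: (6.485,-28.485) -> (-2,-36.971) [heading=225, move]
    -- iteration 4/4 --
    RT 45: heading 225 -> 180
    FD 12: (-2,-36.971) -> (-14,-36.971) [heading=180, move]
  ]
  -- iteration 2/3 --
  LT 90: heading 180 -> 270
  PU: pen up
  REPEAT 4 [
    -- iteration 1/4 --
    RT 45: heading 270 -> 225
    FD 12: (-14,-36.971) -> (-22.485,-45.456) [heading=225, move]
    -- iteration 2/4 --
    RT 45: heading 225 -> 180
    FD 12: (-22.485,-45.456) -> (-34.485,-45.456) [heading=180, move]
    -- iteration 3/4 --
    RT 45: heading 180 -> 135
    FD 12: (-34.485,-45.456) -> (-42.971,-36.971) [heading=135, move]
    -- iteration 4/4 --
    RT 45: heading 135 -> 90
    FD 12: (-42.971,-36.971) -> (-42.971,-24.971) [heading=90, move]
  ]
  -- iteration 3/3 --
  LT 90: heading 90 -> 180
  PU: pen up
  REPEAT 4 [
    -- iteration 1/4 --
    RT 45: heading 180 -> 135
    FD 12: (-42.971,-24.971) -> (-51.456,-16.485) [heading=135, move]
    -- iteration 2/4 --
    RT 45: heading 135 -> 90
    FD 12: (-51.456,-16.485) -> (-51.456,-4.485) [heading=90, move]
    -- iteration 3/4 --
    RT 45: heading 90 -> 45
    FD 12: (-51.456,-4.485) -> (-42.971,4) [heading=45, move]
    -- iteration 4/4 --
    RT 45: heading 45 -> 0
    FD 12: (-42.971,4) -> (-30.971,4) [heading=0, move]
  ]
]
Final: pos=(-30.971,4), heading=0, 0 segment(s) drawn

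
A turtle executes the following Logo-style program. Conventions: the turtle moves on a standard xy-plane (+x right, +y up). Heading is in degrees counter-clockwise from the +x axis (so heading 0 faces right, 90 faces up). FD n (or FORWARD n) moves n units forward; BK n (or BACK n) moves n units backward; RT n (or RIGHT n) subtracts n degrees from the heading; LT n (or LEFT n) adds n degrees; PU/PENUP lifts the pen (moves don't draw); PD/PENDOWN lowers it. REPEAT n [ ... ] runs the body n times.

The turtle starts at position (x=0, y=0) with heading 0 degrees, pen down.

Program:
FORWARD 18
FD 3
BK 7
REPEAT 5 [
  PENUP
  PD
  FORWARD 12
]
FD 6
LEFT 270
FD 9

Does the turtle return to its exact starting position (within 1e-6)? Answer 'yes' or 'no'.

Executing turtle program step by step:
Start: pos=(0,0), heading=0, pen down
FD 18: (0,0) -> (18,0) [heading=0, draw]
FD 3: (18,0) -> (21,0) [heading=0, draw]
BK 7: (21,0) -> (14,0) [heading=0, draw]
REPEAT 5 [
  -- iteration 1/5 --
  PU: pen up
  PD: pen down
  FD 12: (14,0) -> (26,0) [heading=0, draw]
  -- iteration 2/5 --
  PU: pen up
  PD: pen down
  FD 12: (26,0) -> (38,0) [heading=0, draw]
  -- iteration 3/5 --
  PU: pen up
  PD: pen down
  FD 12: (38,0) -> (50,0) [heading=0, draw]
  -- iteration 4/5 --
  PU: pen up
  PD: pen down
  FD 12: (50,0) -> (62,0) [heading=0, draw]
  -- iteration 5/5 --
  PU: pen up
  PD: pen down
  FD 12: (62,0) -> (74,0) [heading=0, draw]
]
FD 6: (74,0) -> (80,0) [heading=0, draw]
LT 270: heading 0 -> 270
FD 9: (80,0) -> (80,-9) [heading=270, draw]
Final: pos=(80,-9), heading=270, 10 segment(s) drawn

Start position: (0, 0)
Final position: (80, -9)
Distance = 80.505; >= 1e-6 -> NOT closed

Answer: no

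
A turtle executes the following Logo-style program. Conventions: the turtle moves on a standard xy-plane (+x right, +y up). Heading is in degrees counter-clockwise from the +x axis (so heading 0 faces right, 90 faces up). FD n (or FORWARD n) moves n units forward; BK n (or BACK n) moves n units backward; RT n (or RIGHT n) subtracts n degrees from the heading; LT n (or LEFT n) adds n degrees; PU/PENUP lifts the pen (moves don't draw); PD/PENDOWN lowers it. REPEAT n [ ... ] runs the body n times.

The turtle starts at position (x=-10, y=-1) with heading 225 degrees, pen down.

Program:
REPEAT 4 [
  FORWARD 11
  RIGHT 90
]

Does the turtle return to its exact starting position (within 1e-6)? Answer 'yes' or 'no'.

Answer: yes

Derivation:
Executing turtle program step by step:
Start: pos=(-10,-1), heading=225, pen down
REPEAT 4 [
  -- iteration 1/4 --
  FD 11: (-10,-1) -> (-17.778,-8.778) [heading=225, draw]
  RT 90: heading 225 -> 135
  -- iteration 2/4 --
  FD 11: (-17.778,-8.778) -> (-25.556,-1) [heading=135, draw]
  RT 90: heading 135 -> 45
  -- iteration 3/4 --
  FD 11: (-25.556,-1) -> (-17.778,6.778) [heading=45, draw]
  RT 90: heading 45 -> 315
  -- iteration 4/4 --
  FD 11: (-17.778,6.778) -> (-10,-1) [heading=315, draw]
  RT 90: heading 315 -> 225
]
Final: pos=(-10,-1), heading=225, 4 segment(s) drawn

Start position: (-10, -1)
Final position: (-10, -1)
Distance = 0; < 1e-6 -> CLOSED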